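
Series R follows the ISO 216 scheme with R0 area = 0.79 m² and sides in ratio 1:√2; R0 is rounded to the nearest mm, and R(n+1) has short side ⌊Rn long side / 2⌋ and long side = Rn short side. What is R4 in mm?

Let R0's short side be w mm. w · w√2 = 0.79 m² = 790,000 mm², so w ≈ 747.4 mm and w√2 ≈ 1057.0 mm → R0 = 747 × 1057 mm.
R1: ⌊1057/2⌋ × 747 = 528 × 747 mm
R2: ⌊747/2⌋ × 528 = 373 × 528 mm
R3: ⌊528/2⌋ × 373 = 264 × 373 mm
R4: ⌊373/2⌋ × 264 = 186 × 264 mm

186 × 264 mm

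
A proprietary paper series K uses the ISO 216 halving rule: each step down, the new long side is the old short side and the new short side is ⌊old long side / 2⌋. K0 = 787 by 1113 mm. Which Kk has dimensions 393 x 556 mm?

K2

K0: 787 × 1113 mm
K1: 556 × 787 mm
K2: 393 × 556 mm
K3: 278 × 393 mm
→ matches K2.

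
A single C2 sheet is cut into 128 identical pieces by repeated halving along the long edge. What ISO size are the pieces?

C9

128 = 2^7, so 7 halving steps.
C2 → C3 → … → C9 after 7 steps.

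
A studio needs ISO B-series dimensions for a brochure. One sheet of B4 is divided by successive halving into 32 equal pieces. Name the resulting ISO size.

B9

32 = 2^5, so 5 halving steps.
B4 → B5 → … → B9 after 5 steps.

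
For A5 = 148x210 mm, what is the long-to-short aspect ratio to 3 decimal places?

1.419

210 / 148 = 1.419
ISO 216 targets √2 ≈ 1.414; the +0.005 deviation is from mm rounding.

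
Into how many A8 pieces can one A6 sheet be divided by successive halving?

Each ISO step halves the sheet: 1 × A6 → 2 × A7 → 4 × A8
From A6 to A8 is 2 halving steps: 2^2 = 4.

4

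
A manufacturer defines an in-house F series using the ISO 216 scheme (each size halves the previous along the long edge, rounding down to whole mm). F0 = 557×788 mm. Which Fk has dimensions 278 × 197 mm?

F3

F0: 557 × 788 mm
F1: 394 × 557 mm
F2: 278 × 394 mm
F3: 197 × 278 mm
F4: 139 × 197 mm
→ matches F3.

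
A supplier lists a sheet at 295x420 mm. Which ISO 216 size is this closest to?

Aspect ratio 420/295 ≈ 1.424 — close to the ISO √2 ≈ 1.414.
In the A-series (A0 area = 1 m²): A3 = 297 × 420 mm.
Off by 2 mm total — nearest standard size.

A3 (297 × 420 mm)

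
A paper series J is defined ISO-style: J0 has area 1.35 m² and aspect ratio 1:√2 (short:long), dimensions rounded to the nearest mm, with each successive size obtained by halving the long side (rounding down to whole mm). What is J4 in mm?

244 × 345 mm

Let J0's short side be w mm. w · w√2 = 1.35 m² = 1,350,000 mm², so w ≈ 977.0 mm and w√2 ≈ 1381.7 mm → J0 = 977 × 1382 mm.
J1: ⌊1382/2⌋ × 977 = 691 × 977 mm
J2: ⌊977/2⌋ × 691 = 488 × 691 mm
J3: ⌊691/2⌋ × 488 = 345 × 488 mm
J4: ⌊488/2⌋ × 345 = 244 × 345 mm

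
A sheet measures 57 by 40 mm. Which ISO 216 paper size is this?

C9 (40 × 57 mm)

Aspect ratio 57/40 ≈ 1.425 — close to the ISO √2 ≈ 1.414.
In the C-series (envelope sizes, between A and B): C9 = 40 × 57 mm.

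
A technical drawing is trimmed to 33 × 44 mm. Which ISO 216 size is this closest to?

B10 (31 × 44 mm)

Aspect ratio 44/33 ≈ 1.333 (ISO target is √2 ≈ 1.414).
In the B-series (B0 = 1000 × 1414 mm): B10 = 31 × 44 mm.
Off by 2 mm total — nearest standard size.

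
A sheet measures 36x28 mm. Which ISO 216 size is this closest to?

A10 (26 × 37 mm)

Aspect ratio 36/28 ≈ 1.286 (ISO target is √2 ≈ 1.414).
In the A-series (A0 area = 1 m²): A10 = 26 × 37 mm.
Off by 3 mm total — nearest standard size.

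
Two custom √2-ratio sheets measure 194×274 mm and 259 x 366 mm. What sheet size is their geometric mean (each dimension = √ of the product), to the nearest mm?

224 × 317 mm

Short side: √(194 · 259) = √50246 ≈ 224.2 → 224 mm
Long side: √(274 · 366) = √100284 ≈ 316.7 → 317 mm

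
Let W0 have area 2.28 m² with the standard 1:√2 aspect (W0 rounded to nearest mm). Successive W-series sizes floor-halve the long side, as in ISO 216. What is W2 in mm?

635 × 898 mm

Let W0's short side be w mm. w · w√2 = 2.28 m² = 2,280,000 mm², so w ≈ 1269.7 mm and w√2 ≈ 1795.7 mm → W0 = 1270 × 1796 mm.
W1: ⌊1796/2⌋ × 1270 = 898 × 1270 mm
W2: ⌊1270/2⌋ × 898 = 635 × 898 mm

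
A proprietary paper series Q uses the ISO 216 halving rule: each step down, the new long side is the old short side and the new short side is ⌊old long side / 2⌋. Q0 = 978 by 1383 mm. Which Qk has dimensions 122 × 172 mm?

Q6

Q0: 978 × 1383 mm
Q1: 691 × 978 mm
Q2: 489 × 691 mm
Q3: 345 × 489 mm
Q4: 244 × 345 mm
Q5: 172 × 244 mm
Q6: 122 × 172 mm
Q7: 86 × 122 mm
→ matches Q6.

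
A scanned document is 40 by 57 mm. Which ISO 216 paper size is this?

C9 (40 × 57 mm)

Aspect ratio 57/40 ≈ 1.425 — close to the ISO √2 ≈ 1.414.
In the C-series (envelope sizes, between A and B): C9 = 40 × 57 mm.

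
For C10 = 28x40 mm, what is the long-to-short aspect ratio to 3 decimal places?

40 / 28 = 1.429
ISO 216 targets √2 ≈ 1.414; the +0.014 deviation is from mm rounding.

1.429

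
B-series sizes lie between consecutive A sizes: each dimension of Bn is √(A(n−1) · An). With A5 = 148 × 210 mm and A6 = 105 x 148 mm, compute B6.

125 × 176 mm

Short side: √(148 · 105) = √15540 ≈ 124.7 → 125 mm
Long side: √(210 · 148) = √31080 ≈ 176.3 → 176 mm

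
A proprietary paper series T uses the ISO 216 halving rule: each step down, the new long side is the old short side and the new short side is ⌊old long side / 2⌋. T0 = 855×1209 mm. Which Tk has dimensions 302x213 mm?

T0: 855 × 1209 mm
T1: 604 × 855 mm
T2: 427 × 604 mm
T3: 302 × 427 mm
T4: 213 × 302 mm
T5: 151 × 213 mm
→ matches T4.

T4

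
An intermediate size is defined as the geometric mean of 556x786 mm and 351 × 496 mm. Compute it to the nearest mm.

Short side: √(556 · 351) = √195156 ≈ 441.8 → 442 mm
Long side: √(786 · 496) = √389856 ≈ 624.4 → 624 mm

442 × 624 mm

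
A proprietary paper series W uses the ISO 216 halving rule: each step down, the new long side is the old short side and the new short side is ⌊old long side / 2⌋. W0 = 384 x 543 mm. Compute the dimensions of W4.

96 × 135 mm

W1 = 271 × 384 mm (from W0 by 1 halving).
W2: ⌊384/2⌋ × 271 = 192 × 271 mm
W3: ⌊271/2⌋ × 192 = 135 × 192 mm
W4: ⌊192/2⌋ × 135 = 96 × 135 mm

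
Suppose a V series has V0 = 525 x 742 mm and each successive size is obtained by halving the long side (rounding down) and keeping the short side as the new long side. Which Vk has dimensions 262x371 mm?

V0: 525 × 742 mm
V1: 371 × 525 mm
V2: 262 × 371 mm
V3: 185 × 262 mm
→ matches V2.

V2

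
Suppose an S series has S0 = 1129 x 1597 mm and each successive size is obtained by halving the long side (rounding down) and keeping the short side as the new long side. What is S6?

141 × 199 mm

S1: ⌊1597/2⌋ × 1129 = 798 × 1129 mm
S2: ⌊1129/2⌋ × 798 = 564 × 798 mm
S3: ⌊798/2⌋ × 564 = 399 × 564 mm
S4: ⌊564/2⌋ × 399 = 282 × 399 mm
S5: ⌊399/2⌋ × 282 = 199 × 282 mm
S6: ⌊282/2⌋ × 199 = 141 × 199 mm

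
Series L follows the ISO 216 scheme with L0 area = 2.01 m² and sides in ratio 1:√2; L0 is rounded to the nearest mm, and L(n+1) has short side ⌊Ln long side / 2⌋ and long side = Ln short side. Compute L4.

298 × 421 mm

Let L0's short side be w mm. w · w√2 = 2.01 m² = 2,010,000 mm², so w ≈ 1192.2 mm and w√2 ≈ 1686.0 mm → L0 = 1192 × 1686 mm.
L1: ⌊1686/2⌋ × 1192 = 843 × 1192 mm
L2: ⌊1192/2⌋ × 843 = 596 × 843 mm
L3: ⌊843/2⌋ × 596 = 421 × 596 mm
L4: ⌊596/2⌋ × 421 = 298 × 421 mm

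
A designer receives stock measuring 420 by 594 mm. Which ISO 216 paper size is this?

Aspect ratio 594/420 ≈ 1.414 — close to the ISO √2 ≈ 1.414.
In the A-series (A0 area = 1 m²): A2 = 420 × 594 mm.

A2 (420 × 594 mm)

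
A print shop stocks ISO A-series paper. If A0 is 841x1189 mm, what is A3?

297 × 420 mm

A1: ⌊1189/2⌋ × 841 = 594 × 841 mm
A2: ⌊841/2⌋ × 594 = 420 × 594 mm
A3: ⌊594/2⌋ × 420 = 297 × 420 mm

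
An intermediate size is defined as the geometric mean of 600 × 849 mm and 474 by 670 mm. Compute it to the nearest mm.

Short side: √(600 · 474) = √284400 ≈ 533.3 → 533 mm
Long side: √(849 · 670) = √568830 ≈ 754.2 → 754 mm

533 × 754 mm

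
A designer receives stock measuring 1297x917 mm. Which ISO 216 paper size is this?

C0 (917 × 1297 mm)

Aspect ratio 1297/917 ≈ 1.414 — close to the ISO √2 ≈ 1.414.
In the C-series (envelope sizes, between A and B): C0 = 917 × 1297 mm.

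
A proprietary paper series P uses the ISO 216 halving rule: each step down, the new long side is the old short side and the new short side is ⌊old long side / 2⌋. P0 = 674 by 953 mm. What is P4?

P1 = 476 × 674 mm (from P0 by 1 halving).
P2: ⌊674/2⌋ × 476 = 337 × 476 mm
P3: ⌊476/2⌋ × 337 = 238 × 337 mm
P4: ⌊337/2⌋ × 238 = 168 × 238 mm

168 × 238 mm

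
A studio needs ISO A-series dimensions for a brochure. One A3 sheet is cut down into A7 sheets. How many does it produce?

A3 = 297 × 420 mm; A7 = 74 × 105 mm.
Each halving step doubles the count; 4 steps from A3 to A7.
2^4 = 16.

16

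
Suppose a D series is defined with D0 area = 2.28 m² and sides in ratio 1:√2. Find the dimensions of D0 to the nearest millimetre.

1270 × 1796 mm

Let the short side be w mm. Then w · w√2 = 2.28 m² = 2,280,000 mm².
w² = 2,280,000/√2, so w ≈ 1269.7 mm; long side = w√2 ≈ 1795.7 mm.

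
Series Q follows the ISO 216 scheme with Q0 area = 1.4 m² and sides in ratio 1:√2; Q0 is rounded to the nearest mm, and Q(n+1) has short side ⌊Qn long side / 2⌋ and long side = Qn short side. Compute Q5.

Let Q0's short side be w mm. w · w√2 = 1.4 m² = 1,400,000 mm², so w ≈ 995.0 mm and w√2 ≈ 1407.1 mm → Q0 = 995 × 1407 mm.
Q1: ⌊1407/2⌋ × 995 = 703 × 995 mm
Q2: ⌊995/2⌋ × 703 = 497 × 703 mm
Q3: ⌊703/2⌋ × 497 = 351 × 497 mm
Q4: ⌊497/2⌋ × 351 = 248 × 351 mm
Q5: ⌊351/2⌋ × 248 = 175 × 248 mm

175 × 248 mm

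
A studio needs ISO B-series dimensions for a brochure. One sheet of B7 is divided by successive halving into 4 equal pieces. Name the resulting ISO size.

4 = 2^2, so 2 halving steps.
B7 → B8 → … → B9 after 2 steps.

B9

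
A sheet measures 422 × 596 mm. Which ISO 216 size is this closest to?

A2 (420 × 594 mm)

Aspect ratio 596/422 ≈ 1.412 — close to the ISO √2 ≈ 1.414.
In the A-series (A0 area = 1 m²): A2 = 420 × 594 mm.
Off by 4 mm total — nearest standard size.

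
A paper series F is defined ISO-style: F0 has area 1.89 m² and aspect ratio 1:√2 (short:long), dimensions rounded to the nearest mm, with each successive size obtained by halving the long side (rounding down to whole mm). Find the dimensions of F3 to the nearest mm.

408 × 578 mm

Let F0's short side be w mm. w · w√2 = 1.89 m² = 1,890,000 mm², so w ≈ 1156.0 mm and w√2 ≈ 1634.9 mm → F0 = 1156 × 1635 mm.
F1: ⌊1635/2⌋ × 1156 = 817 × 1156 mm
F2: ⌊1156/2⌋ × 817 = 578 × 817 mm
F3: ⌊817/2⌋ × 578 = 408 × 578 mm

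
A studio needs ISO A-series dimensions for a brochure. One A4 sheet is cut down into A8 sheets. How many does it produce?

16

Each ISO step halves the sheet: 1 × A4 → 2 × A5 → 4 × A6 → 8 × A7 → …
From A4 to A8 is 4 halving steps: 2^4 = 16.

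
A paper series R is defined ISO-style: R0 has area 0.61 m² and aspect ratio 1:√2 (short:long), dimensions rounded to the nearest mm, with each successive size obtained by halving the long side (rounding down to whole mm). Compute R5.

116 × 164 mm

Let R0's short side be w mm. w · w√2 = 0.61 m² = 610,000 mm², so w ≈ 656.8 mm and w√2 ≈ 928.8 mm → R0 = 657 × 929 mm.
R1: ⌊929/2⌋ × 657 = 464 × 657 mm
R2: ⌊657/2⌋ × 464 = 328 × 464 mm
R3: ⌊464/2⌋ × 328 = 232 × 328 mm
R4: ⌊328/2⌋ × 232 = 164 × 232 mm
R5: ⌊232/2⌋ × 164 = 116 × 164 mm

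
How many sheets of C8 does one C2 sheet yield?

64

C2 = 458 × 648 mm; C8 = 57 × 81 mm.
Each halving step doubles the count; 6 steps from C2 to C8.
2^6 = 64.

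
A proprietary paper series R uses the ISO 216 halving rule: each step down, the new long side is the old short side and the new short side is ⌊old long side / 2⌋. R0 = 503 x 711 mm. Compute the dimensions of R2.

R1: ⌊711/2⌋ × 503 = 355 × 503 mm
R2: ⌊503/2⌋ × 355 = 251 × 355 mm

251 × 355 mm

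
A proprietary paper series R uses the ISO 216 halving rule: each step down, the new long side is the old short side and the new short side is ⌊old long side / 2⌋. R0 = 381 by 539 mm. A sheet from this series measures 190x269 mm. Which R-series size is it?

R2

R0: 381 × 539 mm
R1: 269 × 381 mm
R2: 190 × 269 mm
R3: 134 × 190 mm
→ matches R2.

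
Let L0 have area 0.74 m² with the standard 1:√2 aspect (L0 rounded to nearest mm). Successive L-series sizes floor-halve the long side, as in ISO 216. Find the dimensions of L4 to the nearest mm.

180 × 255 mm

Let L0's short side be w mm. w · w√2 = 0.74 m² = 740,000 mm², so w ≈ 723.4 mm and w√2 ≈ 1023.0 mm → L0 = 723 × 1023 mm.
L1: ⌊1023/2⌋ × 723 = 511 × 723 mm
L2: ⌊723/2⌋ × 511 = 361 × 511 mm
L3: ⌊511/2⌋ × 361 = 255 × 361 mm
L4: ⌊361/2⌋ × 255 = 180 × 255 mm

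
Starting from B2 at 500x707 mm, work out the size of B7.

88 × 125 mm

B3: ⌊707/2⌋ × 500 = 353 × 500 mm
B4: ⌊500/2⌋ × 353 = 250 × 353 mm
B5: ⌊353/2⌋ × 250 = 176 × 250 mm
B6: ⌊250/2⌋ × 176 = 125 × 176 mm
B7: ⌊176/2⌋ × 125 = 88 × 125 mm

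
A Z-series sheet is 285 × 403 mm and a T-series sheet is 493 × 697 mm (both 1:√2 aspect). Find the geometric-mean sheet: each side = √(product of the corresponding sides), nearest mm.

375 × 530 mm

Short side: √(285 · 493) = √140505 ≈ 374.8 → 375 mm
Long side: √(403 · 697) = √280891 ≈ 530.0 → 530 mm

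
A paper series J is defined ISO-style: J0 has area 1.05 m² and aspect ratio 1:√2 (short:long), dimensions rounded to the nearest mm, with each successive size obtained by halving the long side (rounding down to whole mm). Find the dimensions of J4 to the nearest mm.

215 × 304 mm

Let J0's short side be w mm. w · w√2 = 1.05 m² = 1,050,000 mm², so w ≈ 861.7 mm and w√2 ≈ 1218.6 mm → J0 = 862 × 1219 mm.
J1: ⌊1219/2⌋ × 862 = 609 × 862 mm
J2: ⌊862/2⌋ × 609 = 431 × 609 mm
J3: ⌊609/2⌋ × 431 = 304 × 431 mm
J4: ⌊431/2⌋ × 304 = 215 × 304 mm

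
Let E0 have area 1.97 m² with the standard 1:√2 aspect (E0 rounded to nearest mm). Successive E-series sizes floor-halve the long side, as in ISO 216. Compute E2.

Let E0's short side be w mm. w · w√2 = 1.97 m² = 1,970,000 mm², so w ≈ 1180.3 mm and w√2 ≈ 1669.1 mm → E0 = 1180 × 1669 mm.
E1: ⌊1669/2⌋ × 1180 = 834 × 1180 mm
E2: ⌊1180/2⌋ × 834 = 590 × 834 mm

590 × 834 mm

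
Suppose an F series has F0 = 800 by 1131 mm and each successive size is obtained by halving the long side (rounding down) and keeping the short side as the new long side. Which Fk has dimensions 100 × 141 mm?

F6

F0: 800 × 1131 mm
F1: 565 × 800 mm
F2: 400 × 565 mm
F3: 282 × 400 mm
F4: 200 × 282 mm
F5: 141 × 200 mm
F6: 100 × 141 mm
F7: 70 × 100 mm
→ matches F6.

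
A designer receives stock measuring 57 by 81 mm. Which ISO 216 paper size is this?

Aspect ratio 81/57 ≈ 1.421 — close to the ISO √2 ≈ 1.414.
In the C-series (envelope sizes, between A and B): C8 = 57 × 81 mm.

C8 (57 × 81 mm)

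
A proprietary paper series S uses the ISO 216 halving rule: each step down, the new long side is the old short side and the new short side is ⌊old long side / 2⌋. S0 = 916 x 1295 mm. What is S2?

458 × 647 mm

S1: ⌊1295/2⌋ × 916 = 647 × 916 mm
S2: ⌊916/2⌋ × 647 = 458 × 647 mm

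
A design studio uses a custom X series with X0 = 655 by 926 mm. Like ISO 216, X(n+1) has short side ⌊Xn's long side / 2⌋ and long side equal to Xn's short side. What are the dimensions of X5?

115 × 163 mm

X1 = 463 × 655 mm (from X0 by 1 halving).
X2: ⌊655/2⌋ × 463 = 327 × 463 mm
X3: ⌊463/2⌋ × 327 = 231 × 327 mm
X4: ⌊327/2⌋ × 231 = 163 × 231 mm
X5: ⌊231/2⌋ × 163 = 115 × 163 mm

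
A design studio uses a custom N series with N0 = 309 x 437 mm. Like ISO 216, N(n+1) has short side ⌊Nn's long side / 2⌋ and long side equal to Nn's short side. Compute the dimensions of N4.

77 × 109 mm

N1: ⌊437/2⌋ × 309 = 218 × 309 mm
N2: ⌊309/2⌋ × 218 = 154 × 218 mm
N3: ⌊218/2⌋ × 154 = 109 × 154 mm
N4: ⌊154/2⌋ × 109 = 77 × 109 mm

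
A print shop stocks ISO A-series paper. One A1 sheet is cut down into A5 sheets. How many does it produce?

16

Each ISO step halves the sheet: 1 × A1 → 2 × A2 → 4 × A3 → 8 × A4 → …
From A1 to A5 is 4 halving steps: 2^4 = 16.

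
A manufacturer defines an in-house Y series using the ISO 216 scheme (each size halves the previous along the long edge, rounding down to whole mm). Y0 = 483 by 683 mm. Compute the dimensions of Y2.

241 × 341 mm

Y1: ⌊683/2⌋ × 483 = 341 × 483 mm
Y2: ⌊483/2⌋ × 341 = 241 × 341 mm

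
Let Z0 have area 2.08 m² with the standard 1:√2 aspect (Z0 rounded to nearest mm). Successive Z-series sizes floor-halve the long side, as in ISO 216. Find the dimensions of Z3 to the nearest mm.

428 × 606 mm

Let Z0's short side be w mm. w · w√2 = 2.08 m² = 2,080,000 mm², so w ≈ 1212.8 mm and w√2 ≈ 1715.1 mm → Z0 = 1213 × 1715 mm.
Z1: ⌊1715/2⌋ × 1213 = 857 × 1213 mm
Z2: ⌊1213/2⌋ × 857 = 606 × 857 mm
Z3: ⌊857/2⌋ × 606 = 428 × 606 mm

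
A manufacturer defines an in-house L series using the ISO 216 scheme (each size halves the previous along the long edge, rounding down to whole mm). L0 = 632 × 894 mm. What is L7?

L1 = 447 × 632 mm (from L0 by 1 halving).
L2: ⌊632/2⌋ × 447 = 316 × 447 mm
L3: ⌊447/2⌋ × 316 = 223 × 316 mm
L4: ⌊316/2⌋ × 223 = 158 × 223 mm
L5: ⌊223/2⌋ × 158 = 111 × 158 mm
L6: ⌊158/2⌋ × 111 = 79 × 111 mm
L7: ⌊111/2⌋ × 79 = 55 × 79 mm

55 × 79 mm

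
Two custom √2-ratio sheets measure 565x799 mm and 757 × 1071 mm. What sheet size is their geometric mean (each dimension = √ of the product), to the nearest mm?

Short side: √(565 · 757) = √427705 ≈ 654.0 → 654 mm
Long side: √(799 · 1071) = √855729 ≈ 925.1 → 925 mm

654 × 925 mm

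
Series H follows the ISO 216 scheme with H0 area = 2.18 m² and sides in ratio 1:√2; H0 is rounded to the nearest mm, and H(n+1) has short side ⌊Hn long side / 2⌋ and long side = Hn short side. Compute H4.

Let H0's short side be w mm. w · w√2 = 2.18 m² = 2,180,000 mm², so w ≈ 1241.6 mm and w√2 ≈ 1755.8 mm → H0 = 1242 × 1756 mm.
H1: ⌊1756/2⌋ × 1242 = 878 × 1242 mm
H2: ⌊1242/2⌋ × 878 = 621 × 878 mm
H3: ⌊878/2⌋ × 621 = 439 × 621 mm
H4: ⌊621/2⌋ × 439 = 310 × 439 mm

310 × 439 mm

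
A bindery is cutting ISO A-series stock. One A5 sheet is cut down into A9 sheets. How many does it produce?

Each ISO step halves the sheet: 1 × A5 → 2 × A6 → 4 × A7 → 8 × A8 → …
From A5 to A9 is 4 halving steps: 2^4 = 16.

16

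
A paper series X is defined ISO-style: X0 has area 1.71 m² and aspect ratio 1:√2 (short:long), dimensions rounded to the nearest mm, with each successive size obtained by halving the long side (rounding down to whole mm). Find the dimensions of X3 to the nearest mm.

Let X0's short side be w mm. w · w√2 = 1.71 m² = 1,710,000 mm², so w ≈ 1099.6 mm and w√2 ≈ 1555.1 mm → X0 = 1100 × 1555 mm.
X1: ⌊1555/2⌋ × 1100 = 777 × 1100 mm
X2: ⌊1100/2⌋ × 777 = 550 × 777 mm
X3: ⌊777/2⌋ × 550 = 388 × 550 mm

388 × 550 mm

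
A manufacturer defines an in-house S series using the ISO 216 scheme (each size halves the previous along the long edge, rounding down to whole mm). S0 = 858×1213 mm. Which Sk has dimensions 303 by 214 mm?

S0: 858 × 1213 mm
S1: 606 × 858 mm
S2: 429 × 606 mm
S3: 303 × 429 mm
S4: 214 × 303 mm
S5: 151 × 214 mm
→ matches S4.

S4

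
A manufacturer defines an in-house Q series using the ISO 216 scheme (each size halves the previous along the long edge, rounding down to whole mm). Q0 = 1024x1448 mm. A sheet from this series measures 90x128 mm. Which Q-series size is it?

Q7

Q0: 1024 × 1448 mm
Q1: 724 × 1024 mm
Q2: 512 × 724 mm
Q3: 362 × 512 mm
Q4: 256 × 362 mm
Q5: 181 × 256 mm
Q6: 128 × 181 mm
Q7: 90 × 128 mm
Q8: 64 × 90 mm
→ matches Q7.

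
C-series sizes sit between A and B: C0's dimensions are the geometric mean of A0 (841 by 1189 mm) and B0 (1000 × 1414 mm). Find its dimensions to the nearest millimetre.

Short: √(841 · 1000) = √841000 ≈ 917.1 mm.
Long: √(1189 · 1414) = √1681246 ≈ 1296.6 mm.

917 × 1297 mm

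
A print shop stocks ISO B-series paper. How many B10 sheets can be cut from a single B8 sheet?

Each ISO step halves the sheet: 1 × B8 → 2 × B9 → 4 × B10
From B8 to B10 is 2 halving steps: 2^2 = 4.

4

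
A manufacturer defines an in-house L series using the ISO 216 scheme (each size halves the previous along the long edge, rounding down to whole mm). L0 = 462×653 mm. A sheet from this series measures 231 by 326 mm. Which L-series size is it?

L2

L0: 462 × 653 mm
L1: 326 × 462 mm
L2: 231 × 326 mm
L3: 163 × 231 mm
→ matches L2.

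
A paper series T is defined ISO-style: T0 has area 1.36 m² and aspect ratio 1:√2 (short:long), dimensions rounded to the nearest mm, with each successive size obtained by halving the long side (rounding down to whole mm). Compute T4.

Let T0's short side be w mm. w · w√2 = 1.36 m² = 1,360,000 mm², so w ≈ 980.6 mm and w√2 ≈ 1386.8 mm → T0 = 981 × 1387 mm.
T1: ⌊1387/2⌋ × 981 = 693 × 981 mm
T2: ⌊981/2⌋ × 693 = 490 × 693 mm
T3: ⌊693/2⌋ × 490 = 346 × 490 mm
T4: ⌊490/2⌋ × 346 = 245 × 346 mm

245 × 346 mm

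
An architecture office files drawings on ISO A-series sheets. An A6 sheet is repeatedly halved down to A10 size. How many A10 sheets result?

16

Each ISO step halves the sheet: 1 × A6 → 2 × A7 → 4 × A8 → 8 × A9 → …
From A6 to A10 is 4 halving steps: 2^4 = 16.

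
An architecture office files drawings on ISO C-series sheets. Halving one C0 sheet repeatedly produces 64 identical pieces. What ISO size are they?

C6

64 = 2^6, so 6 halving steps.
C0 → C1 → … → C6 after 6 steps.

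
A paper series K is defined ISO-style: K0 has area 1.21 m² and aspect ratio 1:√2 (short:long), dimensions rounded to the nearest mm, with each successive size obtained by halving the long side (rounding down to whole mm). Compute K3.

327 × 462 mm

Let K0's short side be w mm. w · w√2 = 1.21 m² = 1,210,000 mm², so w ≈ 925.0 mm and w√2 ≈ 1308.1 mm → K0 = 925 × 1308 mm.
K1: ⌊1308/2⌋ × 925 = 654 × 925 mm
K2: ⌊925/2⌋ × 654 = 462 × 654 mm
K3: ⌊654/2⌋ × 462 = 327 × 462 mm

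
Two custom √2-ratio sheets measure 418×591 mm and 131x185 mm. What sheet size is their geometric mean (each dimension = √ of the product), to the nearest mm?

Short side: √(418 · 131) = √54758 ≈ 234.0 → 234 mm
Long side: √(591 · 185) = √109335 ≈ 330.7 → 331 mm

234 × 331 mm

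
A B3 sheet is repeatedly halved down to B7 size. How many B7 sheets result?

B3 = 353 × 500 mm; B7 = 88 × 125 mm.
Each halving step doubles the count; 4 steps from B3 to B7.
2^4 = 16.

16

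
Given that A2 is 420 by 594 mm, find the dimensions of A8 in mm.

A3: ⌊594/2⌋ × 420 = 297 × 420 mm
A4: ⌊420/2⌋ × 297 = 210 × 297 mm
A5: ⌊297/2⌋ × 210 = 148 × 210 mm
A6: ⌊210/2⌋ × 148 = 105 × 148 mm
A7: ⌊148/2⌋ × 105 = 74 × 105 mm
A8: ⌊105/2⌋ × 74 = 52 × 74 mm

52 × 74 mm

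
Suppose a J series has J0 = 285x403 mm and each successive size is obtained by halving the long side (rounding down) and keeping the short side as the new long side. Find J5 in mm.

50 × 71 mm

J1: ⌊403/2⌋ × 285 = 201 × 285 mm
J2: ⌊285/2⌋ × 201 = 142 × 201 mm
J3: ⌊201/2⌋ × 142 = 100 × 142 mm
J4: ⌊142/2⌋ × 100 = 71 × 100 mm
J5: ⌊100/2⌋ × 71 = 50 × 71 mm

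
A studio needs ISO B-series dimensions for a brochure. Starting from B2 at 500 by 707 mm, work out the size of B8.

B3: ⌊707/2⌋ × 500 = 353 × 500 mm
B4: ⌊500/2⌋ × 353 = 250 × 353 mm
B5: ⌊353/2⌋ × 250 = 176 × 250 mm
B6: ⌊250/2⌋ × 176 = 125 × 176 mm
B7: ⌊176/2⌋ × 125 = 88 × 125 mm
B8: ⌊125/2⌋ × 88 = 62 × 88 mm

62 × 88 mm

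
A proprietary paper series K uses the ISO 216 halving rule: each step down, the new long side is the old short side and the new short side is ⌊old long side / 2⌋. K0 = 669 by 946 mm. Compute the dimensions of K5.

118 × 167 mm

K1: ⌊946/2⌋ × 669 = 473 × 669 mm
K2: ⌊669/2⌋ × 473 = 334 × 473 mm
K3: ⌊473/2⌋ × 334 = 236 × 334 mm
K4: ⌊334/2⌋ × 236 = 167 × 236 mm
K5: ⌊236/2⌋ × 167 = 118 × 167 mm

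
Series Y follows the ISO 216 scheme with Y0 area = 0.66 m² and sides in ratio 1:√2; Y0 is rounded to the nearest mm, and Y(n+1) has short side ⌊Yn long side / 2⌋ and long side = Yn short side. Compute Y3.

Let Y0's short side be w mm. w · w√2 = 0.66 m² = 660,000 mm², so w ≈ 683.1 mm and w√2 ≈ 966.1 mm → Y0 = 683 × 966 mm.
Y1: ⌊966/2⌋ × 683 = 483 × 683 mm
Y2: ⌊683/2⌋ × 483 = 341 × 483 mm
Y3: ⌊483/2⌋ × 341 = 241 × 341 mm

241 × 341 mm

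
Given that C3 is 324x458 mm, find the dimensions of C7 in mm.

C4: ⌊458/2⌋ × 324 = 229 × 324 mm
C5: ⌊324/2⌋ × 229 = 162 × 229 mm
C6: ⌊229/2⌋ × 162 = 114 × 162 mm
C7: ⌊162/2⌋ × 114 = 81 × 114 mm

81 × 114 mm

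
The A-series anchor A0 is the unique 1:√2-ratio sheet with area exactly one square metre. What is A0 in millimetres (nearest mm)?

841 × 1189 mm

Let the short side be w mm. Then the long side is w√2 and w · w√2 = 10⁶ mm².
w² = 10⁶/√2, so w = 1000 / 2^(1/4) ≈ 840.9 mm; long side = 1000 · 2^(1/4) ≈ 1189.2 mm.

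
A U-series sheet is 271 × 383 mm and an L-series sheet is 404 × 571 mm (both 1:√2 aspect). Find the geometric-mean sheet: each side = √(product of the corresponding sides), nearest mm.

331 × 468 mm

Short side: √(271 · 404) = √109484 ≈ 330.9 → 331 mm
Long side: √(383 · 571) = √218693 ≈ 467.6 → 468 mm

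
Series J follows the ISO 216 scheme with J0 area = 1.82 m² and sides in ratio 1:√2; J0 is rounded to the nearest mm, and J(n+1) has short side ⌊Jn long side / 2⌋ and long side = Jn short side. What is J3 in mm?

401 × 567 mm

Let J0's short side be w mm. w · w√2 = 1.82 m² = 1,820,000 mm², so w ≈ 1134.4 mm and w√2 ≈ 1604.3 mm → J0 = 1134 × 1604 mm.
J1: ⌊1604/2⌋ × 1134 = 802 × 1134 mm
J2: ⌊1134/2⌋ × 802 = 567 × 802 mm
J3: ⌊802/2⌋ × 567 = 401 × 567 mm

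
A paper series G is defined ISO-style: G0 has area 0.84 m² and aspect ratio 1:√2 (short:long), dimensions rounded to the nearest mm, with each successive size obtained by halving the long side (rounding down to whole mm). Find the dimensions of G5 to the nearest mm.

Let G0's short side be w mm. w · w√2 = 0.84 m² = 840,000 mm², so w ≈ 770.7 mm and w√2 ≈ 1089.9 mm → G0 = 771 × 1090 mm.
G1: ⌊1090/2⌋ × 771 = 545 × 771 mm
G2: ⌊771/2⌋ × 545 = 385 × 545 mm
G3: ⌊545/2⌋ × 385 = 272 × 385 mm
G4: ⌊385/2⌋ × 272 = 192 × 272 mm
G5: ⌊272/2⌋ × 192 = 136 × 192 mm

136 × 192 mm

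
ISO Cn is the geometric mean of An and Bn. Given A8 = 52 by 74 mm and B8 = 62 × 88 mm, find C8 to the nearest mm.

Short side: √(52 · 62) = √3224 ≈ 56.8 → 57 mm
Long side: √(74 · 88) = √6512 ≈ 80.7 → 81 mm

57 × 81 mm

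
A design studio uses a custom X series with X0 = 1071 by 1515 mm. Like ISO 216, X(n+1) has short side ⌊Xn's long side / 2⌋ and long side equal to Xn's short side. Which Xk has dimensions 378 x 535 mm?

X3

X0: 1071 × 1515 mm
X1: 757 × 1071 mm
X2: 535 × 757 mm
X3: 378 × 535 mm
X4: 267 × 378 mm
→ matches X3.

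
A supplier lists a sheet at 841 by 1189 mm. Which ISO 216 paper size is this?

Aspect ratio 1189/841 ≈ 1.414 — close to the ISO √2 ≈ 1.414.
In the A-series (A0 area = 1 m²): A0 = 841 × 1189 mm.

A0 (841 × 1189 mm)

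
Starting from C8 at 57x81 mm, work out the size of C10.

28 × 40 mm

C9: ⌊81/2⌋ × 57 = 40 × 57 mm
C10: ⌊57/2⌋ × 40 = 28 × 40 mm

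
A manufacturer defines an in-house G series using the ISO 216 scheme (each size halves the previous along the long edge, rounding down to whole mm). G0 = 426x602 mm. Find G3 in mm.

150 × 213 mm

G1: ⌊602/2⌋ × 426 = 301 × 426 mm
G2: ⌊426/2⌋ × 301 = 213 × 301 mm
G3: ⌊301/2⌋ × 213 = 150 × 213 mm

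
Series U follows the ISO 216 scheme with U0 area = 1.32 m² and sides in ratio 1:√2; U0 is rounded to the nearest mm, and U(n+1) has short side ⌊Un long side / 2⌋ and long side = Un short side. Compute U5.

170 × 241 mm

Let U0's short side be w mm. w · w√2 = 1.32 m² = 1,320,000 mm², so w ≈ 966.1 mm and w√2 ≈ 1366.3 mm → U0 = 966 × 1366 mm.
U1: ⌊1366/2⌋ × 966 = 683 × 966 mm
U2: ⌊966/2⌋ × 683 = 483 × 683 mm
U3: ⌊683/2⌋ × 483 = 341 × 483 mm
U4: ⌊483/2⌋ × 341 = 241 × 341 mm
U5: ⌊341/2⌋ × 241 = 170 × 241 mm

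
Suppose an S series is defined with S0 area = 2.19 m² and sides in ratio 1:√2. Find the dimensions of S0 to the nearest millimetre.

Let the short side be w mm. Then w · w√2 = 2.19 m² = 2,190,000 mm².
w² = 2,190,000/√2, so w ≈ 1244.4 mm; long side = w√2 ≈ 1759.9 mm.

1244 × 1760 mm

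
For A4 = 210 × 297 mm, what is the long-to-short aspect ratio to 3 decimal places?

297 / 210 = 1.414
Matches √2 ≈ 1.414 — the ISO 216 defining ratio.

1.414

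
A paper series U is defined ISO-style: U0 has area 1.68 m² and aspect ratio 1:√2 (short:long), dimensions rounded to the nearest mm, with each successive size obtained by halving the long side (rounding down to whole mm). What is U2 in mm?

545 × 770 mm

Let U0's short side be w mm. w · w√2 = 1.68 m² = 1,680,000 mm², so w ≈ 1089.9 mm and w√2 ≈ 1541.4 mm → U0 = 1090 × 1541 mm.
U1: ⌊1541/2⌋ × 1090 = 770 × 1090 mm
U2: ⌊1090/2⌋ × 770 = 545 × 770 mm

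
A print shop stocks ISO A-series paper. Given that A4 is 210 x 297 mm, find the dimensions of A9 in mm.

A5: ⌊297/2⌋ × 210 = 148 × 210 mm
A6: ⌊210/2⌋ × 148 = 105 × 148 mm
A7: ⌊148/2⌋ × 105 = 74 × 105 mm
A8: ⌊105/2⌋ × 74 = 52 × 74 mm
A9: ⌊74/2⌋ × 52 = 37 × 52 mm

37 × 52 mm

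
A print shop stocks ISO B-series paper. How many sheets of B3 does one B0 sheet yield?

8

Each ISO step halves the sheet: 1 × B0 → 2 × B1 → 4 × B2 → 8 × B3
From B0 to B3 is 3 halving steps: 2^3 = 8.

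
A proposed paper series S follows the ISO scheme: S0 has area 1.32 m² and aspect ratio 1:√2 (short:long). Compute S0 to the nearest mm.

Let the short side be w mm. Then w · w√2 = 1.32 m² = 1,320,000 mm².
w² = 1,320,000/√2, so w ≈ 966.1 mm; long side = w√2 ≈ 1366.3 mm.

966 × 1366 mm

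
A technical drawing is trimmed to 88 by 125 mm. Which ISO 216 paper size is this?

Aspect ratio 125/88 ≈ 1.420 — close to the ISO √2 ≈ 1.414.
In the B-series (B0 = 1000 × 1414 mm): B7 = 88 × 125 mm.

B7 (88 × 125 mm)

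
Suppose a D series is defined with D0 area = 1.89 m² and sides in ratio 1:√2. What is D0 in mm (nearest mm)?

1156 × 1635 mm

Let the short side be w mm. Then w · w√2 = 1.89 m² = 1,890,000 mm².
w² = 1,890,000/√2, so w ≈ 1156.0 mm; long side = w√2 ≈ 1634.9 mm.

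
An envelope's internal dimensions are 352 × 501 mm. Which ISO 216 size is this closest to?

Aspect ratio 501/352 ≈ 1.423 — close to the ISO √2 ≈ 1.414.
In the B-series (B0 = 1000 × 1414 mm): B3 = 353 × 500 mm.
Off by 2 mm total — nearest standard size.

B3 (353 × 500 mm)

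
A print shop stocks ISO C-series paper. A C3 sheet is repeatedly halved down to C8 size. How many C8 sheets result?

32

Each ISO step halves the sheet: 1 × C3 → 2 × C4 → 4 × C5 → 8 × C6 → …
From C3 to C8 is 5 halving steps: 2^5 = 32.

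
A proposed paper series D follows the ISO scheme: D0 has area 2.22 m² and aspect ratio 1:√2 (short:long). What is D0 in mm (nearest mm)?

Let the short side be w mm. Then w · w√2 = 2.22 m² = 2,220,000 mm².
w² = 2,220,000/√2, so w ≈ 1252.9 mm; long side = w√2 ≈ 1771.9 mm.

1253 × 1772 mm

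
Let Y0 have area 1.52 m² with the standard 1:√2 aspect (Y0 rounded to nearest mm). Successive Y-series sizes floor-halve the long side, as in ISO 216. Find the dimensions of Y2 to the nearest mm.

Let Y0's short side be w mm. w · w√2 = 1.52 m² = 1,520,000 mm², so w ≈ 1036.7 mm and w√2 ≈ 1466.2 mm → Y0 = 1037 × 1466 mm.
Y1: ⌊1466/2⌋ × 1037 = 733 × 1037 mm
Y2: ⌊1037/2⌋ × 733 = 518 × 733 mm

518 × 733 mm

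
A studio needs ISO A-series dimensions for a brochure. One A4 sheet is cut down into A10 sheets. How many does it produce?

64

A4 = 210 × 297 mm; A10 = 26 × 37 mm.
Each halving step doubles the count; 6 steps from A4 to A10.
2^6 = 64.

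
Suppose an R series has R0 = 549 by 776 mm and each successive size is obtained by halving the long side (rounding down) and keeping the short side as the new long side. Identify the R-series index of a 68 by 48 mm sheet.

R7

R0: 549 × 776 mm
R1: 388 × 549 mm
R2: 274 × 388 mm
R3: 194 × 274 mm
R4: 137 × 194 mm
R5: 97 × 137 mm
R6: 68 × 97 mm
R7: 48 × 68 mm
R8: 34 × 48 mm
→ matches R7.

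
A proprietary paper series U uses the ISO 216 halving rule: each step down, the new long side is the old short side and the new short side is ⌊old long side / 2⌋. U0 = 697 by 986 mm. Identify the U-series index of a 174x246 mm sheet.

U0: 697 × 986 mm
U1: 493 × 697 mm
U2: 348 × 493 mm
U3: 246 × 348 mm
U4: 174 × 246 mm
U5: 123 × 174 mm
→ matches U4.

U4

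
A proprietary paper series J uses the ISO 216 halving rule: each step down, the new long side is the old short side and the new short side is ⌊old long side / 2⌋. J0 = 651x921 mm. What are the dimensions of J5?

J1 = 460 × 651 mm (from J0 by 1 halving).
J2: ⌊651/2⌋ × 460 = 325 × 460 mm
J3: ⌊460/2⌋ × 325 = 230 × 325 mm
J4: ⌊325/2⌋ × 230 = 162 × 230 mm
J5: ⌊230/2⌋ × 162 = 115 × 162 mm

115 × 162 mm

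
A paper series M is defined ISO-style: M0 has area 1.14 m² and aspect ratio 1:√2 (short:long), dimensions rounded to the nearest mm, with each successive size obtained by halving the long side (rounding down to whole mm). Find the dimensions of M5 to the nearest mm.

Let M0's short side be w mm. w · w√2 = 1.14 m² = 1,140,000 mm², so w ≈ 897.8 mm and w√2 ≈ 1269.7 mm → M0 = 898 × 1270 mm.
M1: ⌊1270/2⌋ × 898 = 635 × 898 mm
M2: ⌊898/2⌋ × 635 = 449 × 635 mm
M3: ⌊635/2⌋ × 449 = 317 × 449 mm
M4: ⌊449/2⌋ × 317 = 224 × 317 mm
M5: ⌊317/2⌋ × 224 = 158 × 224 mm

158 × 224 mm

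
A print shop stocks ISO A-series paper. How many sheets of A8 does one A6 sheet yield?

Each ISO step halves the sheet: 1 × A6 → 2 × A7 → 4 × A8
From A6 to A8 is 2 halving steps: 2^2 = 4.

4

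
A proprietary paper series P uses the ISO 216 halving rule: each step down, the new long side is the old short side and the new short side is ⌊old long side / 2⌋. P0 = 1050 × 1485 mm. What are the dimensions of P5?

P1 = 742 × 1050 mm (from P0 by 1 halving).
P2: ⌊1050/2⌋ × 742 = 525 × 742 mm
P3: ⌊742/2⌋ × 525 = 371 × 525 mm
P4: ⌊525/2⌋ × 371 = 262 × 371 mm
P5: ⌊371/2⌋ × 262 = 185 × 262 mm

185 × 262 mm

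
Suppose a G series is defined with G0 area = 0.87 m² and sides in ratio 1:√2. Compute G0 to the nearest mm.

Let the short side be w mm. Then w · w√2 = 0.87 m² = 870,000 mm².
w² = 870,000/√2, so w ≈ 784.3 mm; long side = w√2 ≈ 1109.2 mm.

784 × 1109 mm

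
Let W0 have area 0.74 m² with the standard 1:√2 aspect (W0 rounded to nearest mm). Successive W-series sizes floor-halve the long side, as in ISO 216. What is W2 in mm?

Let W0's short side be w mm. w · w√2 = 0.74 m² = 740,000 mm², so w ≈ 723.4 mm and w√2 ≈ 1023.0 mm → W0 = 723 × 1023 mm.
W1: ⌊1023/2⌋ × 723 = 511 × 723 mm
W2: ⌊723/2⌋ × 511 = 361 × 511 mm

361 × 511 mm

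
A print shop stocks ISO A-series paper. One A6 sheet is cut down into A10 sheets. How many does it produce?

Each ISO step halves the sheet: 1 × A6 → 2 × A7 → 4 × A8 → 8 × A9 → …
From A6 to A10 is 4 halving steps: 2^4 = 16.

16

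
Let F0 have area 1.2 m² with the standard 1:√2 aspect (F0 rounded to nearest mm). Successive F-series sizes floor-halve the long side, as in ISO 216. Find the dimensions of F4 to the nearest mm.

Let F0's short side be w mm. w · w√2 = 1.2 m² = 1,200,000 mm², so w ≈ 921.2 mm and w√2 ≈ 1302.7 mm → F0 = 921 × 1303 mm.
F1: ⌊1303/2⌋ × 921 = 651 × 921 mm
F2: ⌊921/2⌋ × 651 = 460 × 651 mm
F3: ⌊651/2⌋ × 460 = 325 × 460 mm
F4: ⌊460/2⌋ × 325 = 230 × 325 mm

230 × 325 mm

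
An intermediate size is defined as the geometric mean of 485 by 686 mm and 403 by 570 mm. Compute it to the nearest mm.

Short side: √(485 · 403) = √195455 ≈ 442.1 → 442 mm
Long side: √(686 · 570) = √391020 ≈ 625.3 → 625 mm

442 × 625 mm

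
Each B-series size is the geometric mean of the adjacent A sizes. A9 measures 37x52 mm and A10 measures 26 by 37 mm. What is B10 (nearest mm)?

31 × 44 mm

Short side: √(37 · 26) = √962 ≈ 31.0 → 31 mm
Long side: √(52 · 37) = √1924 ≈ 43.9 → 44 mm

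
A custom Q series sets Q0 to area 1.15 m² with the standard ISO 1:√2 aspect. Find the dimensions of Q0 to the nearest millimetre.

Let the short side be w mm. Then w · w√2 = 1.15 m² = 1,150,000 mm².
w² = 1,150,000/√2, so w ≈ 901.8 mm; long side = w√2 ≈ 1275.3 mm.

902 × 1275 mm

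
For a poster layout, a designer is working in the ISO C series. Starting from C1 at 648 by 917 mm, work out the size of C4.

C2: ⌊917/2⌋ × 648 = 458 × 648 mm
C3: ⌊648/2⌋ × 458 = 324 × 458 mm
C4: ⌊458/2⌋ × 324 = 229 × 324 mm

229 × 324 mm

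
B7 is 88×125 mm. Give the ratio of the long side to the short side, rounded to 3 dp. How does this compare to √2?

1.420

125 / 88 = 1.420
ISO 216 targets √2 ≈ 1.414; the +0.006 deviation is from mm rounding.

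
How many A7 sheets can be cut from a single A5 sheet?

4

A5 = 148 × 210 mm; A7 = 74 × 105 mm.
Each halving step doubles the count; 2 steps from A5 to A7.
2^2 = 4.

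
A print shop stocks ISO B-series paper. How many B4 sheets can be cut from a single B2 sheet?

4

Each ISO step halves the sheet: 1 × B2 → 2 × B3 → 4 × B4
From B2 to B4 is 2 halving steps: 2^2 = 4.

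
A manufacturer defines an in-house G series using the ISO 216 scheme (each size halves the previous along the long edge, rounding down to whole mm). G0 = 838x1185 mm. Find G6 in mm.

104 × 148 mm

G1 = 592 × 838 mm (from G0 by 1 halving).
G2: ⌊838/2⌋ × 592 = 419 × 592 mm
G3: ⌊592/2⌋ × 419 = 296 × 419 mm
G4: ⌊419/2⌋ × 296 = 209 × 296 mm
G5: ⌊296/2⌋ × 209 = 148 × 209 mm
G6: ⌊209/2⌋ × 148 = 104 × 148 mm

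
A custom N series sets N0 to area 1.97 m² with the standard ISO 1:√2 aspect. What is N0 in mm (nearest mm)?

Let the short side be w mm. Then w · w√2 = 1.97 m² = 1,970,000 mm².
w² = 1,970,000/√2, so w ≈ 1180.3 mm; long side = w√2 ≈ 1669.1 mm.

1180 × 1669 mm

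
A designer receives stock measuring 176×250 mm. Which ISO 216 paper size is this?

Aspect ratio 250/176 ≈ 1.420 — close to the ISO √2 ≈ 1.414.
In the B-series (B0 = 1000 × 1414 mm): B5 = 176 × 250 mm.

B5 (176 × 250 mm)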